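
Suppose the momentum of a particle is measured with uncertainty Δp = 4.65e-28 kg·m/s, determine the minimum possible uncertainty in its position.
113.395 nm

Using the Heisenberg uncertainty principle:
ΔxΔp ≥ ℏ/2

The minimum uncertainty in position is:
Δx_min = ℏ/(2Δp)
Δx_min = (1.055e-34 J·s) / (2 × 4.650e-28 kg·m/s)
Δx_min = 1.134e-07 m = 113.395 nm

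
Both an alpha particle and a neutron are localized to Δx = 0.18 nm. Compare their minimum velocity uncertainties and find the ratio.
The neutron has the larger minimum velocity uncertainty, by a ratio of 4.0.

For both particles, Δp_min = ℏ/(2Δx) = 2.929e-25 kg·m/s (same for both).

The velocity uncertainty is Δv = Δp/m:
- alpha particle: Δv = 2.929e-25 / 6.645e-27 = 4.409e+01 m/s = 44.086 m/s
- neutron: Δv = 2.929e-25 / 1.675e-27 = 1.749e+02 m/s = 174.895 m/s

Ratio: 1.749e+02 / 4.409e+01 = 4.0

The lighter particle has larger velocity uncertainty because Δv ∝ 1/m.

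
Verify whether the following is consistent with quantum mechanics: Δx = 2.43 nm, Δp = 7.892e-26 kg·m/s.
Yes, it satisfies the uncertainty principle.

Calculate the product ΔxΔp:
ΔxΔp = (2.430e-09 m) × (7.892e-26 kg·m/s)
ΔxΔp = 1.918e-34 J·s

Compare to the minimum allowed value ℏ/2:
ℏ/2 = 5.273e-35 J·s

Since ΔxΔp = 1.918e-34 J·s ≥ 5.273e-35 J·s = ℏ/2,
the measurement satisfies the uncertainty principle.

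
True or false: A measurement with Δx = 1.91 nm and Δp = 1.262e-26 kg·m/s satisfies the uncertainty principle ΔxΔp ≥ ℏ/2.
No, it violates the uncertainty principle (impossible measurement).

Calculate the product ΔxΔp:
ΔxΔp = (1.910e-09 m) × (1.262e-26 kg·m/s)
ΔxΔp = 2.410e-35 J·s

Compare to the minimum allowed value ℏ/2:
ℏ/2 = 5.273e-35 J·s

Since ΔxΔp = 2.410e-35 J·s < 5.273e-35 J·s = ℏ/2,
the measurement violates the uncertainty principle.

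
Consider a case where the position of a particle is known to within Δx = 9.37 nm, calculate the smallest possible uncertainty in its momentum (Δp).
5.627 × 10^-27 kg·m/s

Using the Heisenberg uncertainty principle:
ΔxΔp ≥ ℏ/2

The minimum uncertainty in momentum is:
Δp_min = ℏ/(2Δx)
Δp_min = (1.055e-34 J·s) / (2 × 9.370e-09 m)
Δp_min = 5.627e-27 kg·m/s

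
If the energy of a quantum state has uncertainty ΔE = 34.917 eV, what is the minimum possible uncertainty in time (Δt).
9.425 as

Using the energy-time uncertainty principle:
ΔEΔt ≥ ℏ/2

The minimum uncertainty in time is:
Δt_min = ℏ/(2ΔE)
Δt_min = (1.055e-34 J·s) / (2 × 5.594e-18 J)
Δt_min = 9.425e-18 s = 9.425 as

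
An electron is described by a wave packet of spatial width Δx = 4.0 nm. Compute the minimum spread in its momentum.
1.318 × 10^-26 kg·m/s

For a wave packet, the spatial width Δx and momentum spread Δp are related by the uncertainty principle:
ΔxΔp ≥ ℏ/2

The minimum momentum spread is:
Δp_min = ℏ/(2Δx)
Δp_min = (1.055e-34 J·s) / (2 × 4.000e-09 m)
Δp_min = 1.318e-26 kg·m/s

A wave packet cannot have both a well-defined position and well-defined momentum.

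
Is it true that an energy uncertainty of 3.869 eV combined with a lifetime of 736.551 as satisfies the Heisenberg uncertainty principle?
Yes, it satisfies the uncertainty relation.

Calculate the product ΔEΔt:
ΔE = 3.869 eV = 6.199e-19 J
ΔEΔt = (6.199e-19 J) × (7.366e-16 s)
ΔEΔt = 4.566e-34 J·s

Compare to the minimum allowed value ℏ/2:
ℏ/2 = 5.273e-35 J·s

Since ΔEΔt = 4.566e-34 J·s ≥ 5.273e-35 J·s = ℏ/2,
this satisfies the uncertainty relation.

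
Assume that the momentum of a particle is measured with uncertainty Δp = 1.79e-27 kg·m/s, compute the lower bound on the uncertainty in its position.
29.457 nm

Using the Heisenberg uncertainty principle:
ΔxΔp ≥ ℏ/2

The minimum uncertainty in position is:
Δx_min = ℏ/(2Δp)
Δx_min = (1.055e-34 J·s) / (2 × 1.790e-27 kg·m/s)
Δx_min = 2.946e-08 m = 29.457 nm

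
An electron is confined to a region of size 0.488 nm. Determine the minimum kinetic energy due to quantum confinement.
39.997 meV

Using the uncertainty principle:

1. Position uncertainty: Δx ≈ 4.880e-10 m
2. Minimum momentum uncertainty: Δp = ℏ/(2Δx) = 1.081e-25 kg·m/s
3. Minimum kinetic energy:
   KE = (Δp)²/(2m) = (1.081e-25)²/(2 × 9.109e-31 kg)
   KE = 6.408e-21 J = 39.997 meV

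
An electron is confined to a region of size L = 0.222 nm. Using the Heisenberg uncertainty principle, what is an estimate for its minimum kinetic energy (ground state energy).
193.267 meV

Using the uncertainty principle to estimate ground state energy:

1. The position uncertainty is approximately the confinement size:
   Δx ≈ L = 2.220e-10 m

2. From ΔxΔp ≥ ℏ/2, the minimum momentum uncertainty is:
   Δp ≈ ℏ/(2L) = 2.375e-25 kg·m/s

3. The kinetic energy is approximately:
   KE ≈ (Δp)²/(2m) = (2.375e-25)²/(2 × 9.109e-31 kg)
   KE ≈ 3.096e-20 J = 193.267 meV

This is an order-of-magnitude estimate of the ground state energy.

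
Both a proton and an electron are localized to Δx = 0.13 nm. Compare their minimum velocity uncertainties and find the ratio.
The electron has the larger minimum velocity uncertainty, by a ratio of 1836.2.

For both particles, Δp_min = ℏ/(2Δx) = 4.056e-25 kg·m/s (same for both).

The velocity uncertainty is Δv = Δp/m:
- proton: Δv = 4.056e-25 / 1.673e-27 = 2.425e+02 m/s = 242.496 m/s
- electron: Δv = 4.056e-25 / 9.109e-31 = 4.453e+05 m/s = 445.260 km/s

Ratio: 4.453e+05 / 2.425e+02 = 1836.2

The lighter particle has larger velocity uncertainty because Δv ∝ 1/m.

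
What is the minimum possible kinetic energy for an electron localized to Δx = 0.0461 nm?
4.482 eV

Localizing a particle requires giving it sufficient momentum uncertainty:

1. From uncertainty principle: Δp ≥ ℏ/(2Δx)
   Δp_min = (1.055e-34 J·s) / (2 × 4.610e-11 m)
   Δp_min = 1.144e-24 kg·m/s

2. This momentum uncertainty corresponds to kinetic energy:
   KE ≈ (Δp)²/(2m) = (1.144e-24)²/(2 × 9.109e-31 kg)
   KE = 7.181e-19 J = 4.482 eV

Tighter localization requires more energy.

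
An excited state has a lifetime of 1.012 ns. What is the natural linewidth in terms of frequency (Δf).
78.634 MHz

Using the energy-time uncertainty principle and E = hf:
ΔEΔt ≥ ℏ/2
hΔf·Δt ≥ ℏ/2

The minimum frequency uncertainty is:
Δf = ℏ/(2hτ) = 1/(4πτ)
Δf = 1/(4π × 1.012e-09 s)
Δf = 7.863e+07 Hz = 78.634 MHz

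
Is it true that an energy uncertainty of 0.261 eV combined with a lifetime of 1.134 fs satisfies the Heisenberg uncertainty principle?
No, it violates the uncertainty relation.

Calculate the product ΔEΔt:
ΔE = 0.261 eV = 4.182e-20 J
ΔEΔt = (4.182e-20 J) × (1.134e-15 s)
ΔEΔt = 4.742e-35 J·s

Compare to the minimum allowed value ℏ/2:
ℏ/2 = 5.273e-35 J·s

Since ΔEΔt = 4.742e-35 J·s < 5.273e-35 J·s = ℏ/2,
this violates the uncertainty relation.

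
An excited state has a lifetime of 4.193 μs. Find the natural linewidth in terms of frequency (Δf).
18.979 kHz

Using the energy-time uncertainty principle and E = hf:
ΔEΔt ≥ ℏ/2
hΔf·Δt ≥ ℏ/2

The minimum frequency uncertainty is:
Δf = ℏ/(2hτ) = 1/(4πτ)
Δf = 1/(4π × 4.193e-06 s)
Δf = 1.898e+04 Hz = 18.979 kHz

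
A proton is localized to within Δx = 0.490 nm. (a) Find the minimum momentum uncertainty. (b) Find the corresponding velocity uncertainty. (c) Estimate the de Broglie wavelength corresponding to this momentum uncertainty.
(a) Δp_min = 1.076 × 10^-25 kg·m/s
(b) Δv_min = 64.336 m/s
(c) λ_dB = 6.158 nm

Step-by-step:

(a) From the uncertainty principle:
Δp_min = ℏ/(2Δx) = (1.055e-34 J·s)/(2 × 4.900e-10 m) = 1.076e-25 kg·m/s

(b) The velocity uncertainty:
Δv = Δp/m = (1.076e-25 kg·m/s)/(1.673e-27 kg) = 6.434e+01 m/s = 64.336 m/s

(c) The de Broglie wavelength for this momentum:
λ = h/p = (6.626e-34 J·s)/(1.076e-25 kg·m/s) = 6.158e-09 m = 6.158 nm

Note: The de Broglie wavelength is comparable to the localization size, as expected from wave-particle duality.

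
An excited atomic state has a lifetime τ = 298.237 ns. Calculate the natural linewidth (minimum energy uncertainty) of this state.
1.104 neV

Using the energy-time uncertainty principle:
ΔEΔt ≥ ℏ/2

The lifetime τ represents the time uncertainty Δt.
The natural linewidth (minimum energy uncertainty) is:

ΔE = ℏ/(2τ)
ΔE = (1.055e-34 J·s) / (2 × 2.982e-07 s)
ΔE = 1.768e-28 J = 1.104 neV

This natural linewidth limits the precision of spectroscopic measurements.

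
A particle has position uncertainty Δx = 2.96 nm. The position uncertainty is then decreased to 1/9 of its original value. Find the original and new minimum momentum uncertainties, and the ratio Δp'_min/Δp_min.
Original Δp_min = 1.781 × 10^-26 kg·m/s; new Δp'_min = 1.603 × 10^-25 kg·m/s; ratio Δp'_min/Δp_min = 9.

From the uncertainty principle ΔxΔp ≥ ℏ/2, the minimum momentum uncertainty is Δp_min = ℏ/(2Δx).

Original (Δx = 2.96 nm = 2.960e-09 m):
Δp_min = (1.055e-34 J·s)/(2 × 2.960e-09 m) = 1.781e-26 kg·m/s

When Δx → (1/9)Δx:
Δp'_min = ℏ/(2 × (1/9)Δx) = 9 × ℏ/(2Δx) = 9 × Δp_min
Δp'_min = 9 × 1.781e-26 kg·m/s = 1.603e-25 kg·m/s

Since Δp_min ∝ 1/Δx, when Δx is decreased to 1/9 of its original value, Δp_min increases to 9 times its original value.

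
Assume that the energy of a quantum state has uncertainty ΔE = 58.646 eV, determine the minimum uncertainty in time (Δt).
5.612 as

Using the energy-time uncertainty principle:
ΔEΔt ≥ ℏ/2

The minimum uncertainty in time is:
Δt_min = ℏ/(2ΔE)
Δt_min = (1.055e-34 J·s) / (2 × 9.396e-18 J)
Δt_min = 5.612e-18 s = 5.612 as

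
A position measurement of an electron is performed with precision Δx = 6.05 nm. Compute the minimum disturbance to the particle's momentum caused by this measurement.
8.715 × 10^-27 kg·m/s

The uncertainty principle implies that measuring position disturbs momentum:
ΔxΔp ≥ ℏ/2

When we measure position with precision Δx, we necessarily introduce a momentum uncertainty:
Δp ≥ ℏ/(2Δx)
Δp_min = (1.055e-34 J·s) / (2 × 6.050e-09 m)
Δp_min = 8.715e-27 kg·m/s

The more precisely we measure position, the greater the momentum disturbance.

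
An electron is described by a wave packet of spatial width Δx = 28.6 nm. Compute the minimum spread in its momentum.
1.844 × 10^-27 kg·m/s

For a wave packet, the spatial width Δx and momentum spread Δp are related by the uncertainty principle:
ΔxΔp ≥ ℏ/2

The minimum momentum spread is:
Δp_min = ℏ/(2Δx)
Δp_min = (1.055e-34 J·s) / (2 × 2.860e-08 m)
Δp_min = 1.844e-27 kg·m/s

A wave packet cannot have both a well-defined position and well-defined momentum.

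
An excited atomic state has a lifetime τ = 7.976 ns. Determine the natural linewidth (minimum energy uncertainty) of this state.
41.262 neV

Using the energy-time uncertainty principle:
ΔEΔt ≥ ℏ/2

The lifetime τ represents the time uncertainty Δt.
The natural linewidth (minimum energy uncertainty) is:

ΔE = ℏ/(2τ)
ΔE = (1.055e-34 J·s) / (2 × 7.976e-09 s)
ΔE = 6.611e-27 J = 41.262 neV

This natural linewidth limits the precision of spectroscopic measurements.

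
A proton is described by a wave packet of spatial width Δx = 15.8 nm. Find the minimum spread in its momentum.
3.337 × 10^-27 kg·m/s

For a wave packet, the spatial width Δx and momentum spread Δp are related by the uncertainty principle:
ΔxΔp ≥ ℏ/2

The minimum momentum spread is:
Δp_min = ℏ/(2Δx)
Δp_min = (1.055e-34 J·s) / (2 × 1.580e-08 m)
Δp_min = 3.337e-27 kg·m/s

A wave packet cannot have both a well-defined position and well-defined momentum.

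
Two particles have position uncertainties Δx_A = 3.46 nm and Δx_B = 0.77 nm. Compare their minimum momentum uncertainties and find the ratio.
Particle B has the larger minimum momentum uncertainty, by a factor of 4.49.

For each particle, the minimum momentum uncertainty is Δp_min = ℏ/(2Δx):

Particle A: Δp_A = ℏ/(2×3.460e-09 m) = 1.524e-26 kg·m/s
Particle B: Δp_B = ℏ/(2×7.700e-10 m) = 6.848e-26 kg·m/s

Ratio: Δp_B/Δp_A = 4.49

Since Δp_min ∝ 1/Δx, the particle with smaller position uncertainty (B) has larger momentum uncertainty.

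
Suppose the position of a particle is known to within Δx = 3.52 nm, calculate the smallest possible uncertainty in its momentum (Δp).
1.498 × 10^-26 kg·m/s

Using the Heisenberg uncertainty principle:
ΔxΔp ≥ ℏ/2

The minimum uncertainty in momentum is:
Δp_min = ℏ/(2Δx)
Δp_min = (1.055e-34 J·s) / (2 × 3.520e-09 m)
Δp_min = 1.498e-26 kg·m/s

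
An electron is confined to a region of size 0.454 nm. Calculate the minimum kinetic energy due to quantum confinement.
46.212 meV

Using the uncertainty principle:

1. Position uncertainty: Δx ≈ 4.540e-10 m
2. Minimum momentum uncertainty: Δp = ℏ/(2Δx) = 1.161e-25 kg·m/s
3. Minimum kinetic energy:
   KE = (Δp)²/(2m) = (1.161e-25)²/(2 × 9.109e-31 kg)
   KE = 7.404e-21 J = 46.212 meV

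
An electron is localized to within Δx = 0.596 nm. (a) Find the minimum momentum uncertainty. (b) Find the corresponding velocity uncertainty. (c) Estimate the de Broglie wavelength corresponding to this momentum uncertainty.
(a) Δp_min = 8.847 × 10^-26 kg·m/s
(b) Δv_min = 97.120 km/s
(c) λ_dB = 7.490 nm

Step-by-step:

(a) From the uncertainty principle:
Δp_min = ℏ/(2Δx) = (1.055e-34 J·s)/(2 × 5.960e-10 m) = 8.847e-26 kg·m/s

(b) The velocity uncertainty:
Δv = Δp/m = (8.847e-26 kg·m/s)/(9.109e-31 kg) = 9.712e+04 m/s = 97.120 km/s

(c) The de Broglie wavelength for this momentum:
λ = h/p = (6.626e-34 J·s)/(8.847e-26 kg·m/s) = 7.490e-09 m = 7.490 nm

Note: The de Broglie wavelength is comparable to the localization size, as expected from wave-particle duality.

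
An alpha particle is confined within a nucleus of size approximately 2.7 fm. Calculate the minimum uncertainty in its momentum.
1.953 × 10^-20 kg·m/s

Using the Heisenberg uncertainty principle:
ΔxΔp ≥ ℏ/2

With Δx ≈ L = 2.700e-15 m (the confinement size):
Δp_min = ℏ/(2Δx)
Δp_min = (1.055e-34 J·s) / (2 × 2.700e-15 m)
Δp_min = 1.953e-20 kg·m/s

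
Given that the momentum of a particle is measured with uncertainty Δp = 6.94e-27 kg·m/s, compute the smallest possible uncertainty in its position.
7.598 nm

Using the Heisenberg uncertainty principle:
ΔxΔp ≥ ℏ/2

The minimum uncertainty in position is:
Δx_min = ℏ/(2Δp)
Δx_min = (1.055e-34 J·s) / (2 × 6.940e-27 kg·m/s)
Δx_min = 7.598e-09 m = 7.598 nm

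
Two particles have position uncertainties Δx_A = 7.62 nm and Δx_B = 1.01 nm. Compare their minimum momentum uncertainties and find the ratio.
Particle B has the larger minimum momentum uncertainty, by a factor of 7.54.

For each particle, the minimum momentum uncertainty is Δp_min = ℏ/(2Δx):

Particle A: Δp_A = ℏ/(2×7.620e-09 m) = 6.920e-27 kg·m/s
Particle B: Δp_B = ℏ/(2×1.010e-09 m) = 5.221e-26 kg·m/s

Ratio: Δp_B/Δp_A = 7.54

Since Δp_min ∝ 1/Δx, the particle with smaller position uncertainty (B) has larger momentum uncertainty.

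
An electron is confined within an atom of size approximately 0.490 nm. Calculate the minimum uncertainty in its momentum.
1.076 × 10^-25 kg·m/s

Using the Heisenberg uncertainty principle:
ΔxΔp ≥ ℏ/2

With Δx ≈ L = 4.900e-10 m (the confinement size):
Δp_min = ℏ/(2Δx)
Δp_min = (1.055e-34 J·s) / (2 × 4.900e-10 m)
Δp_min = 1.076e-25 kg·m/s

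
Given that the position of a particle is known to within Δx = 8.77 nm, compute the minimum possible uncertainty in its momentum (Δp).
6.012 × 10^-27 kg·m/s

Using the Heisenberg uncertainty principle:
ΔxΔp ≥ ℏ/2

The minimum uncertainty in momentum is:
Δp_min = ℏ/(2Δx)
Δp_min = (1.055e-34 J·s) / (2 × 8.770e-09 m)
Δp_min = 6.012e-27 kg·m/s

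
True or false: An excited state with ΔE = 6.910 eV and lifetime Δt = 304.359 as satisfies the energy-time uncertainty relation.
Yes, it satisfies the uncertainty relation.

Calculate the product ΔEΔt:
ΔE = 6.910 eV = 1.107e-18 J
ΔEΔt = (1.107e-18 J) × (3.044e-16 s)
ΔEΔt = 3.370e-34 J·s

Compare to the minimum allowed value ℏ/2:
ℏ/2 = 5.273e-35 J·s

Since ΔEΔt = 3.370e-34 J·s ≥ 5.273e-35 J·s = ℏ/2,
this satisfies the uncertainty relation.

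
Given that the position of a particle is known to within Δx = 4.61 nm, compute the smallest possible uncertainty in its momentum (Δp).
1.144 × 10^-26 kg·m/s

Using the Heisenberg uncertainty principle:
ΔxΔp ≥ ℏ/2

The minimum uncertainty in momentum is:
Δp_min = ℏ/(2Δx)
Δp_min = (1.055e-34 J·s) / (2 × 4.610e-09 m)
Δp_min = 1.144e-26 kg·m/s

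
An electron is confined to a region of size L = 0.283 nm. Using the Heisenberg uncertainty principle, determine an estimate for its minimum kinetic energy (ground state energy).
118.930 meV

Using the uncertainty principle to estimate ground state energy:

1. The position uncertainty is approximately the confinement size:
   Δx ≈ L = 2.830e-10 m

2. From ΔxΔp ≥ ℏ/2, the minimum momentum uncertainty is:
   Δp ≈ ℏ/(2L) = 1.863e-25 kg·m/s

3. The kinetic energy is approximately:
   KE ≈ (Δp)²/(2m) = (1.863e-25)²/(2 × 9.109e-31 kg)
   KE ≈ 1.905e-20 J = 118.930 meV

This is an order-of-magnitude estimate of the ground state energy.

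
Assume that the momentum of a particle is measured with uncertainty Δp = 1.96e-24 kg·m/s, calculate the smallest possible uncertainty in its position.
26.902 pm

Using the Heisenberg uncertainty principle:
ΔxΔp ≥ ℏ/2

The minimum uncertainty in position is:
Δx_min = ℏ/(2Δp)
Δx_min = (1.055e-34 J·s) / (2 × 1.960e-24 kg·m/s)
Δx_min = 2.690e-11 m = 26.902 pm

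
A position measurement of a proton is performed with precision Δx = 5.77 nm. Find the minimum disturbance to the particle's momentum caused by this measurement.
9.138 × 10^-27 kg·m/s

The uncertainty principle implies that measuring position disturbs momentum:
ΔxΔp ≥ ℏ/2

When we measure position with precision Δx, we necessarily introduce a momentum uncertainty:
Δp ≥ ℏ/(2Δx)
Δp_min = (1.055e-34 J·s) / (2 × 5.770e-09 m)
Δp_min = 9.138e-27 kg·m/s

The more precisely we measure position, the greater the momentum disturbance.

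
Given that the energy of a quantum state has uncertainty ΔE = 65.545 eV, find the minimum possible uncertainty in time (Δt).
5.021 as

Using the energy-time uncertainty principle:
ΔEΔt ≥ ℏ/2

The minimum uncertainty in time is:
Δt_min = ℏ/(2ΔE)
Δt_min = (1.055e-34 J·s) / (2 × 1.050e-17 J)
Δt_min = 5.021e-18 s = 5.021 as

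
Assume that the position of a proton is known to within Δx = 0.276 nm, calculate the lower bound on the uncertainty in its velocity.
114.219 m/s

Using the Heisenberg uncertainty principle and Δp = mΔv:
ΔxΔp ≥ ℏ/2
Δx(mΔv) ≥ ℏ/2

The minimum uncertainty in velocity is:
Δv_min = ℏ/(2mΔx)
Δv_min = (1.055e-34 J·s) / (2 × 1.673e-27 kg × 2.760e-10 m)
Δv_min = 1.142e+02 m/s = 114.219 m/s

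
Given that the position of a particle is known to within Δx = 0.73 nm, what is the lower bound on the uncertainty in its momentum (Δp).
7.223 × 10^-26 kg·m/s

Using the Heisenberg uncertainty principle:
ΔxΔp ≥ ℏ/2

The minimum uncertainty in momentum is:
Δp_min = ℏ/(2Δx)
Δp_min = (1.055e-34 J·s) / (2 × 7.300e-10 m)
Δp_min = 7.223e-26 kg·m/s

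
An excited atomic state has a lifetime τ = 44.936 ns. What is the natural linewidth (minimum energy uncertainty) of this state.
7.324 neV

Using the energy-time uncertainty principle:
ΔEΔt ≥ ℏ/2

The lifetime τ represents the time uncertainty Δt.
The natural linewidth (minimum energy uncertainty) is:

ΔE = ℏ/(2τ)
ΔE = (1.055e-34 J·s) / (2 × 4.494e-08 s)
ΔE = 1.173e-27 J = 7.324 neV

This natural linewidth limits the precision of spectroscopic measurements.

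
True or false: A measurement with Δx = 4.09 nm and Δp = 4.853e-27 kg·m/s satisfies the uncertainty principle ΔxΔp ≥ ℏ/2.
No, it violates the uncertainty principle (impossible measurement).

Calculate the product ΔxΔp:
ΔxΔp = (4.090e-09 m) × (4.853e-27 kg·m/s)
ΔxΔp = 1.985e-35 J·s

Compare to the minimum allowed value ℏ/2:
ℏ/2 = 5.273e-35 J·s

Since ΔxΔp = 1.985e-35 J·s < 5.273e-35 J·s = ℏ/2,
the measurement violates the uncertainty principle.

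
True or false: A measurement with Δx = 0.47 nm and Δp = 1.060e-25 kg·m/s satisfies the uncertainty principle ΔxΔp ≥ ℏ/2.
No, it violates the uncertainty principle (impossible measurement).

Calculate the product ΔxΔp:
ΔxΔp = (4.700e-10 m) × (1.060e-25 kg·m/s)
ΔxΔp = 4.982e-35 J·s

Compare to the minimum allowed value ℏ/2:
ℏ/2 = 5.273e-35 J·s

Since ΔxΔp = 4.982e-35 J·s < 5.273e-35 J·s = ℏ/2,
the measurement violates the uncertainty principle.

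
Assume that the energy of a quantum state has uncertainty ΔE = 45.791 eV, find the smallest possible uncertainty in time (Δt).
7.187 as

Using the energy-time uncertainty principle:
ΔEΔt ≥ ℏ/2

The minimum uncertainty in time is:
Δt_min = ℏ/(2ΔE)
Δt_min = (1.055e-34 J·s) / (2 × 7.337e-18 J)
Δt_min = 7.187e-18 s = 7.187 as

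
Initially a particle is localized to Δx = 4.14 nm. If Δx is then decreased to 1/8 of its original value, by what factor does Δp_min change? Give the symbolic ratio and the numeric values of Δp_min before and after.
Original Δp_min = 1.274 × 10^-26 kg·m/s; new Δp'_min = 1.019 × 10^-25 kg·m/s; ratio Δp'_min/Δp_min = 8.

From the uncertainty principle ΔxΔp ≥ ℏ/2, the minimum momentum uncertainty is Δp_min = ℏ/(2Δx).

Original (Δx = 4.14 nm = 4.140e-09 m):
Δp_min = (1.055e-34 J·s)/(2 × 4.140e-09 m) = 1.274e-26 kg·m/s

When Δx → (1/8)Δx:
Δp'_min = ℏ/(2 × (1/8)Δx) = 8 × ℏ/(2Δx) = 8 × Δp_min
Δp'_min = 8 × 1.274e-26 kg·m/s = 1.019e-25 kg·m/s

Since Δp_min ∝ 1/Δx, when Δx is decreased to 1/8 of its original value, Δp_min increases to 8 times its original value.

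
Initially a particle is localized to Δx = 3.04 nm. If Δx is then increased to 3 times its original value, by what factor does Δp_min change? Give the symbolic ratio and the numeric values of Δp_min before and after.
Original Δp_min = 1.734 × 10^-26 kg·m/s; new Δp'_min = 5.782 × 10^-27 kg·m/s; ratio Δp'_min/Δp_min = 1/3.

From the uncertainty principle ΔxΔp ≥ ℏ/2, the minimum momentum uncertainty is Δp_min = ℏ/(2Δx).

Original (Δx = 3.04 nm = 3.040e-09 m):
Δp_min = (1.055e-34 J·s)/(2 × 3.040e-09 m) = 1.734e-26 kg·m/s

When Δx → 3Δx:
Δp'_min = ℏ/(2 × 3Δx) = (1/3) × ℏ/(2Δx) = (1/3) × Δp_min
Δp'_min = 1/3 × 1.734e-26 kg·m/s = 5.782e-27 kg·m/s

Since Δp_min ∝ 1/Δx, when Δx is increased to 3 times its original value, Δp_min decreases to 1/3 of its original value.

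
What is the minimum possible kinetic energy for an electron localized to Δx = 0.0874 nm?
1.247 eV

Localizing a particle requires giving it sufficient momentum uncertainty:

1. From uncertainty principle: Δp ≥ ℏ/(2Δx)
   Δp_min = (1.055e-34 J·s) / (2 × 8.740e-11 m)
   Δp_min = 6.033e-25 kg·m/s

2. This momentum uncertainty corresponds to kinetic energy:
   KE ≈ (Δp)²/(2m) = (6.033e-25)²/(2 × 9.109e-31 kg)
   KE = 1.998e-19 J = 1.247 eV

Tighter localization requires more energy.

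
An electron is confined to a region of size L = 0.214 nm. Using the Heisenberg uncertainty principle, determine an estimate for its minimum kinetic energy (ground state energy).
207.987 meV

Using the uncertainty principle to estimate ground state energy:

1. The position uncertainty is approximately the confinement size:
   Δx ≈ L = 2.140e-10 m

2. From ΔxΔp ≥ ℏ/2, the minimum momentum uncertainty is:
   Δp ≈ ℏ/(2L) = 2.464e-25 kg·m/s

3. The kinetic energy is approximately:
   KE ≈ (Δp)²/(2m) = (2.464e-25)²/(2 × 9.109e-31 kg)
   KE ≈ 3.332e-20 J = 207.987 meV

This is an order-of-magnitude estimate of the ground state energy.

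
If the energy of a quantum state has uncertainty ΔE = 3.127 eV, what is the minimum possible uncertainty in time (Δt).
105.247 as

Using the energy-time uncertainty principle:
ΔEΔt ≥ ℏ/2

The minimum uncertainty in time is:
Δt_min = ℏ/(2ΔE)
Δt_min = (1.055e-34 J·s) / (2 × 5.010e-19 J)
Δt_min = 1.052e-16 s = 105.247 as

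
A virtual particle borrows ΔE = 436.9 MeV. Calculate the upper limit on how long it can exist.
7.533 × 10^-25 s

Using the energy-time uncertainty principle:
ΔEΔt ≥ ℏ/2

For a virtual particle borrowing energy ΔE, the maximum lifetime is:
Δt_max = ℏ/(2ΔE)

Converting energy:
ΔE = 436.9 MeV = 7.000e-11 J

Δt_max = (1.055e-34 J·s) / (2 × 7.000e-11 J)
Δt_max = 7.533e-25 s = 7.533 × 10^-25 s

Virtual particles with higher borrowed energy exist for shorter times.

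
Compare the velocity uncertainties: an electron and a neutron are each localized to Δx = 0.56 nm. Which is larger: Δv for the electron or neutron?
The electron has the larger minimum velocity uncertainty, by a ratio of 1838.7.

For both particles, Δp_min = ℏ/(2Δx) = 9.416e-26 kg·m/s (same for both).

The velocity uncertainty is Δv = Δp/m:
- electron: Δv = 9.416e-26 / 9.109e-31 = 1.034e+05 m/s = 103.364 km/s
- neutron: Δv = 9.416e-26 / 1.675e-27 = 5.622e+01 m/s = 56.216 m/s

Ratio: 1.034e+05 / 5.622e+01 = 1838.7

The lighter particle has larger velocity uncertainty because Δv ∝ 1/m.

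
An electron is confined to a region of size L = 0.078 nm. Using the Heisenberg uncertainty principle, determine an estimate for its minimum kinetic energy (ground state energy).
1.566 eV

Using the uncertainty principle to estimate ground state energy:

1. The position uncertainty is approximately the confinement size:
   Δx ≈ L = 7.800e-11 m

2. From ΔxΔp ≥ ℏ/2, the minimum momentum uncertainty is:
   Δp ≈ ℏ/(2L) = 6.760e-25 kg·m/s

3. The kinetic energy is approximately:
   KE ≈ (Δp)²/(2m) = (6.760e-25)²/(2 × 9.109e-31 kg)
   KE ≈ 2.508e-19 J = 1.566 eV

This is an order-of-magnitude estimate of the ground state energy.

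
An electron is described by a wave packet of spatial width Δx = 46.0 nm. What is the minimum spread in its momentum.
1.146 × 10^-27 kg·m/s

For a wave packet, the spatial width Δx and momentum spread Δp are related by the uncertainty principle:
ΔxΔp ≥ ℏ/2

The minimum momentum spread is:
Δp_min = ℏ/(2Δx)
Δp_min = (1.055e-34 J·s) / (2 × 4.600e-08 m)
Δp_min = 1.146e-27 kg·m/s

A wave packet cannot have both a well-defined position and well-defined momentum.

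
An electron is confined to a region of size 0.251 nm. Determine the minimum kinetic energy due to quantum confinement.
151.187 meV

Using the uncertainty principle:

1. Position uncertainty: Δx ≈ 2.510e-10 m
2. Minimum momentum uncertainty: Δp = ℏ/(2Δx) = 2.101e-25 kg·m/s
3. Minimum kinetic energy:
   KE = (Δp)²/(2m) = (2.101e-25)²/(2 × 9.109e-31 kg)
   KE = 2.422e-20 J = 151.187 meV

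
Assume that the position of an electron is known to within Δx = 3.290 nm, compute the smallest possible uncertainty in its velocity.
17.594 km/s

Using the Heisenberg uncertainty principle and Δp = mΔv:
ΔxΔp ≥ ℏ/2
Δx(mΔv) ≥ ℏ/2

The minimum uncertainty in velocity is:
Δv_min = ℏ/(2mΔx)
Δv_min = (1.055e-34 J·s) / (2 × 9.109e-31 kg × 3.290e-09 m)
Δv_min = 1.759e+04 m/s = 17.594 km/s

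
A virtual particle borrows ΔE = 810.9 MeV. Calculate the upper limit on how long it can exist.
4.059 × 10^-25 s

Using the energy-time uncertainty principle:
ΔEΔt ≥ ℏ/2

For a virtual particle borrowing energy ΔE, the maximum lifetime is:
Δt_max = ℏ/(2ΔE)

Converting energy:
ΔE = 810.9 MeV = 1.299e-10 J

Δt_max = (1.055e-34 J·s) / (2 × 1.299e-10 J)
Δt_max = 4.059e-25 s = 4.059 × 10^-25 s

Virtual particles with higher borrowed energy exist for shorter times.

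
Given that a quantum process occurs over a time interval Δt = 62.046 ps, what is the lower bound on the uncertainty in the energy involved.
5.304 μeV

Using the energy-time uncertainty principle:
ΔEΔt ≥ ℏ/2

The minimum uncertainty in energy is:
ΔE_min = ℏ/(2Δt)
ΔE_min = (1.055e-34 J·s) / (2 × 6.205e-11 s)
ΔE_min = 8.498e-25 J = 5.304 μeV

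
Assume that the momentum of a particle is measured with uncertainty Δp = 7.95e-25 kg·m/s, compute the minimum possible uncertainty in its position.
66.325 pm

Using the Heisenberg uncertainty principle:
ΔxΔp ≥ ℏ/2

The minimum uncertainty in position is:
Δx_min = ℏ/(2Δp)
Δx_min = (1.055e-34 J·s) / (2 × 7.950e-25 kg·m/s)
Δx_min = 6.633e-11 m = 66.325 pm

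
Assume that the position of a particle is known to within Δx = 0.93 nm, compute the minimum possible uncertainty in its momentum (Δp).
5.670 × 10^-26 kg·m/s

Using the Heisenberg uncertainty principle:
ΔxΔp ≥ ℏ/2

The minimum uncertainty in momentum is:
Δp_min = ℏ/(2Δx)
Δp_min = (1.055e-34 J·s) / (2 × 9.300e-10 m)
Δp_min = 5.670e-26 kg·m/s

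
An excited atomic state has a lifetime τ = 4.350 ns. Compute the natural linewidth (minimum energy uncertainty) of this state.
75.657 neV

Using the energy-time uncertainty principle:
ΔEΔt ≥ ℏ/2

The lifetime τ represents the time uncertainty Δt.
The natural linewidth (minimum energy uncertainty) is:

ΔE = ℏ/(2τ)
ΔE = (1.055e-34 J·s) / (2 × 4.350e-09 s)
ΔE = 1.212e-26 J = 75.657 neV

This natural linewidth limits the precision of spectroscopic measurements.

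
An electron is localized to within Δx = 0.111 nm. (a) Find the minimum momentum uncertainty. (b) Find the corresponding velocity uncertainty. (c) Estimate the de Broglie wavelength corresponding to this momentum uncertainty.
(a) Δp_min = 4.750 × 10^-25 kg·m/s
(b) Δv_min = 521.476 km/s
(c) λ_dB = 1.395 nm

Step-by-step:

(a) From the uncertainty principle:
Δp_min = ℏ/(2Δx) = (1.055e-34 J·s)/(2 × 1.110e-10 m) = 4.750e-25 kg·m/s

(b) The velocity uncertainty:
Δv = Δp/m = (4.750e-25 kg·m/s)/(9.109e-31 kg) = 5.215e+05 m/s = 521.476 km/s

(c) The de Broglie wavelength for this momentum:
λ = h/p = (6.626e-34 J·s)/(4.750e-25 kg·m/s) = 1.395e-09 m = 1.395 nm

Note: The de Broglie wavelength is comparable to the localization size, as expected from wave-particle duality.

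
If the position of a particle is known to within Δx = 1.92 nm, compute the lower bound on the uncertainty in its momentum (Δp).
2.746 × 10^-26 kg·m/s

Using the Heisenberg uncertainty principle:
ΔxΔp ≥ ℏ/2

The minimum uncertainty in momentum is:
Δp_min = ℏ/(2Δx)
Δp_min = (1.055e-34 J·s) / (2 × 1.920e-09 m)
Δp_min = 2.746e-26 kg·m/s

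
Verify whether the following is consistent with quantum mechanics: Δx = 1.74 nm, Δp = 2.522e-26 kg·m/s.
No, it violates the uncertainty principle (impossible measurement).

Calculate the product ΔxΔp:
ΔxΔp = (1.740e-09 m) × (2.522e-26 kg·m/s)
ΔxΔp = 4.388e-35 J·s

Compare to the minimum allowed value ℏ/2:
ℏ/2 = 5.273e-35 J·s

Since ΔxΔp = 4.388e-35 J·s < 5.273e-35 J·s = ℏ/2,
the measurement violates the uncertainty principle.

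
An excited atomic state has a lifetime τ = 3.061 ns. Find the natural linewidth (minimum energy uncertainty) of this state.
107.516 neV

Using the energy-time uncertainty principle:
ΔEΔt ≥ ℏ/2

The lifetime τ represents the time uncertainty Δt.
The natural linewidth (minimum energy uncertainty) is:

ΔE = ℏ/(2τ)
ΔE = (1.055e-34 J·s) / (2 × 3.061e-09 s)
ΔE = 1.723e-26 J = 107.516 neV

This natural linewidth limits the precision of spectroscopic measurements.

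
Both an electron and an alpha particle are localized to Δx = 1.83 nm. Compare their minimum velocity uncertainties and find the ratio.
The electron has the larger minimum velocity uncertainty, by a ratio of 7294.3.

For both particles, Δp_min = ℏ/(2Δx) = 2.881e-26 kg·m/s (same for both).

The velocity uncertainty is Δv = Δp/m:
- electron: Δv = 2.881e-26 / 9.109e-31 = 3.163e+04 m/s = 31.631 km/s
- alpha particle: Δv = 2.881e-26 / 6.645e-27 = 4.336e+00 m/s = 4.336 m/s

Ratio: 3.163e+04 / 4.336e+00 = 7294.3

The lighter particle has larger velocity uncertainty because Δv ∝ 1/m.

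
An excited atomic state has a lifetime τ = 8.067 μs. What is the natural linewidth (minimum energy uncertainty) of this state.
40.797 peV

Using the energy-time uncertainty principle:
ΔEΔt ≥ ℏ/2

The lifetime τ represents the time uncertainty Δt.
The natural linewidth (minimum energy uncertainty) is:

ΔE = ℏ/(2τ)
ΔE = (1.055e-34 J·s) / (2 × 8.067e-06 s)
ΔE = 6.536e-30 J = 40.797 peV

This natural linewidth limits the precision of spectroscopic measurements.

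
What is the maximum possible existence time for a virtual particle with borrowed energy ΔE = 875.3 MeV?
3.760 × 10^-25 s

Using the energy-time uncertainty principle:
ΔEΔt ≥ ℏ/2

For a virtual particle borrowing energy ΔE, the maximum lifetime is:
Δt_max = ℏ/(2ΔE)

Converting energy:
ΔE = 875.3 MeV = 1.402e-10 J

Δt_max = (1.055e-34 J·s) / (2 × 1.402e-10 J)
Δt_max = 3.760e-25 s = 3.760 × 10^-25 s

Virtual particles with higher borrowed energy exist for shorter times.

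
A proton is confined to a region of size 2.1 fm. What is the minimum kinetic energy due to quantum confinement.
1.176 MeV

Using the uncertainty principle:

1. Position uncertainty: Δx ≈ 2.100e-15 m
2. Minimum momentum uncertainty: Δp = ℏ/(2Δx) = 2.511e-20 kg·m/s
3. Minimum kinetic energy:
   KE = (Δp)²/(2m) = (2.511e-20)²/(2 × 1.673e-27 kg)
   KE = 1.885e-13 J = 1.176 MeV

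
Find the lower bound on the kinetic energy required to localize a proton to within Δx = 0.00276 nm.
680.983 meV

Localizing a particle requires giving it sufficient momentum uncertainty:

1. From uncertainty principle: Δp ≥ ℏ/(2Δx)
   Δp_min = (1.055e-34 J·s) / (2 × 2.760e-12 m)
   Δp_min = 1.910e-23 kg·m/s

2. This momentum uncertainty corresponds to kinetic energy:
   KE ≈ (Δp)²/(2m) = (1.910e-23)²/(2 × 1.673e-27 kg)
   KE = 1.091e-19 J = 680.983 meV

Tighter localization requires more energy.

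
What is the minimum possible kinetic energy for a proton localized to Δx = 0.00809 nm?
79.261 meV

Localizing a particle requires giving it sufficient momentum uncertainty:

1. From uncertainty principle: Δp ≥ ℏ/(2Δx)
   Δp_min = (1.055e-34 J·s) / (2 × 8.090e-12 m)
   Δp_min = 6.518e-24 kg·m/s

2. This momentum uncertainty corresponds to kinetic energy:
   KE ≈ (Δp)²/(2m) = (6.518e-24)²/(2 × 1.673e-27 kg)
   KE = 1.270e-20 J = 79.261 meV

Tighter localization requires more energy.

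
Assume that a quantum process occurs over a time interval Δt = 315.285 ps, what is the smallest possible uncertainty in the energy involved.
1.044 μeV

Using the energy-time uncertainty principle:
ΔEΔt ≥ ℏ/2

The minimum uncertainty in energy is:
ΔE_min = ℏ/(2Δt)
ΔE_min = (1.055e-34 J·s) / (2 × 3.153e-10 s)
ΔE_min = 1.672e-25 J = 1.044 μeV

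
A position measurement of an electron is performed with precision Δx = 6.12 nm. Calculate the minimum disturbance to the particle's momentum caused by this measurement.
8.616 × 10^-27 kg·m/s

The uncertainty principle implies that measuring position disturbs momentum:
ΔxΔp ≥ ℏ/2

When we measure position with precision Δx, we necessarily introduce a momentum uncertainty:
Δp ≥ ℏ/(2Δx)
Δp_min = (1.055e-34 J·s) / (2 × 6.120e-09 m)
Δp_min = 8.616e-27 kg·m/s

The more precisely we measure position, the greater the momentum disturbance.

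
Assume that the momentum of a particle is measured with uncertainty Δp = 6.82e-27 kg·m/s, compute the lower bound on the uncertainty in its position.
7.731 nm

Using the Heisenberg uncertainty principle:
ΔxΔp ≥ ℏ/2

The minimum uncertainty in position is:
Δx_min = ℏ/(2Δp)
Δx_min = (1.055e-34 J·s) / (2 × 6.820e-27 kg·m/s)
Δx_min = 7.731e-09 m = 7.731 nm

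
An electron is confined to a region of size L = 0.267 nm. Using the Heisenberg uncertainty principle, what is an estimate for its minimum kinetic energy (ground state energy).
133.610 meV

Using the uncertainty principle to estimate ground state energy:

1. The position uncertainty is approximately the confinement size:
   Δx ≈ L = 2.670e-10 m

2. From ΔxΔp ≥ ℏ/2, the minimum momentum uncertainty is:
   Δp ≈ ℏ/(2L) = 1.975e-25 kg·m/s

3. The kinetic energy is approximately:
   KE ≈ (Δp)²/(2m) = (1.975e-25)²/(2 × 9.109e-31 kg)
   KE ≈ 2.141e-20 J = 133.610 meV

This is an order-of-magnitude estimate of the ground state energy.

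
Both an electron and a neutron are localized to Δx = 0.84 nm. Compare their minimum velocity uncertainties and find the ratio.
The electron has the larger minimum velocity uncertainty, by a ratio of 1838.7.

For both particles, Δp_min = ℏ/(2Δx) = 6.277e-26 kg·m/s (same for both).

The velocity uncertainty is Δv = Δp/m:
- electron: Δv = 6.277e-26 / 9.109e-31 = 6.891e+04 m/s = 68.909 km/s
- neutron: Δv = 6.277e-26 / 1.675e-27 = 3.748e+01 m/s = 37.478 m/s

Ratio: 6.891e+04 / 3.748e+01 = 1838.7

The lighter particle has larger velocity uncertainty because Δv ∝ 1/m.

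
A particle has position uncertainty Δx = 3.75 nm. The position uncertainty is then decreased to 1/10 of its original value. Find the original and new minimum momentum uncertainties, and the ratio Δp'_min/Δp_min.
Original Δp_min = 1.406 × 10^-26 kg·m/s; new Δp'_min = 1.406 × 10^-25 kg·m/s; ratio Δp'_min/Δp_min = 10.

From the uncertainty principle ΔxΔp ≥ ℏ/2, the minimum momentum uncertainty is Δp_min = ℏ/(2Δx).

Original (Δx = 3.75 nm = 3.750e-09 m):
Δp_min = (1.055e-34 J·s)/(2 × 3.750e-09 m) = 1.406e-26 kg·m/s

When Δx → (1/10)Δx:
Δp'_min = ℏ/(2 × (1/10)Δx) = 10 × ℏ/(2Δx) = 10 × Δp_min
Δp'_min = 10 × 1.406e-26 kg·m/s = 1.406e-25 kg·m/s

Since Δp_min ∝ 1/Δx, when Δx is decreased to 1/10 of its original value, Δp_min increases to 10 times its original value.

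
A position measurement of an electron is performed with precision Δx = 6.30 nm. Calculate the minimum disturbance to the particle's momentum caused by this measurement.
8.370 × 10^-27 kg·m/s

The uncertainty principle implies that measuring position disturbs momentum:
ΔxΔp ≥ ℏ/2

When we measure position with precision Δx, we necessarily introduce a momentum uncertainty:
Δp ≥ ℏ/(2Δx)
Δp_min = (1.055e-34 J·s) / (2 × 6.300e-09 m)
Δp_min = 8.370e-27 kg·m/s

The more precisely we measure position, the greater the momentum disturbance.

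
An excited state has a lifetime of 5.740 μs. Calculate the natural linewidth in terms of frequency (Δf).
13.864 kHz

Using the energy-time uncertainty principle and E = hf:
ΔEΔt ≥ ℏ/2
hΔf·Δt ≥ ℏ/2

The minimum frequency uncertainty is:
Δf = ℏ/(2hτ) = 1/(4πτ)
Δf = 1/(4π × 5.740e-06 s)
Δf = 1.386e+04 Hz = 13.864 kHz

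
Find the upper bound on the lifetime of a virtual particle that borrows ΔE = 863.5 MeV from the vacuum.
3.811 × 10^-25 s

Using the energy-time uncertainty principle:
ΔEΔt ≥ ℏ/2

For a virtual particle borrowing energy ΔE, the maximum lifetime is:
Δt_max = ℏ/(2ΔE)

Converting energy:
ΔE = 863.5 MeV = 1.383e-10 J

Δt_max = (1.055e-34 J·s) / (2 × 1.383e-10 J)
Δt_max = 3.811e-25 s = 3.811 × 10^-25 s

Virtual particles with higher borrowed energy exist for shorter times.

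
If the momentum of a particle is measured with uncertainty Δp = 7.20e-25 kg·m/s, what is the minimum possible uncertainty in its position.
73.234 pm

Using the Heisenberg uncertainty principle:
ΔxΔp ≥ ℏ/2

The minimum uncertainty in position is:
Δx_min = ℏ/(2Δp)
Δx_min = (1.055e-34 J·s) / (2 × 7.200e-25 kg·m/s)
Δx_min = 7.323e-11 m = 73.234 pm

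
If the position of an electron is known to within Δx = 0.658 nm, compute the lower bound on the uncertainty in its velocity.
87.969 km/s

Using the Heisenberg uncertainty principle and Δp = mΔv:
ΔxΔp ≥ ℏ/2
Δx(mΔv) ≥ ℏ/2

The minimum uncertainty in velocity is:
Δv_min = ℏ/(2mΔx)
Δv_min = (1.055e-34 J·s) / (2 × 9.109e-31 kg × 6.580e-10 m)
Δv_min = 8.797e+04 m/s = 87.969 km/s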